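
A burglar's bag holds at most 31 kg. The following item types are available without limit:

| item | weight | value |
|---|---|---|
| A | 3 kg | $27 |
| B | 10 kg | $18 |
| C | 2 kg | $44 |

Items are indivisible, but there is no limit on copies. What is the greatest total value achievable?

$660

Best value-per-unit is C at 44/2, and filling with it alone uses weight 15×2=30. No mix of the others beats 15×44 = 660.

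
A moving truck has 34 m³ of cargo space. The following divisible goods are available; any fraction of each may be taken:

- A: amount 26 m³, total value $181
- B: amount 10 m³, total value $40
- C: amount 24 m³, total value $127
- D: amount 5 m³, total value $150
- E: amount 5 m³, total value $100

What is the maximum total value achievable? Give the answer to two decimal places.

417.08

Take in order of value per unit:
- D (150/5 per unit): all 5 → value 150, running total 150.00
- E (100/5 per unit): all 5 → value 100, running total 250.00
- A (181/26 per unit): 24 of 26 → value 24×181/26 = 167.0769, running total 417.08
Total 417.08.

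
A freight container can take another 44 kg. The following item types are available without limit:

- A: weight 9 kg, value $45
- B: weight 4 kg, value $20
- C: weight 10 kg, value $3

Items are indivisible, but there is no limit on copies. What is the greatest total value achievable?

Best value-per-unit is A at 45/9; filling with it alone gives 4×45 = 180.
Optimal mix: 4×A + 2×B → weight 44, value 220.

$220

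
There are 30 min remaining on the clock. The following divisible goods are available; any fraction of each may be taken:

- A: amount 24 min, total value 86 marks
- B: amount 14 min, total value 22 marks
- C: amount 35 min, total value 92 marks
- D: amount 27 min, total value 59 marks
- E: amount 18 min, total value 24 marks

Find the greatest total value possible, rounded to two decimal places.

Take in order of value per unit:
- A (86/24 per unit): all 24 → value 86, running total 86.00
- C (92/35 per unit): 6 of 35 → value 6×92/35 = 15.7714, running total 101.77
Total 101.77.

101.77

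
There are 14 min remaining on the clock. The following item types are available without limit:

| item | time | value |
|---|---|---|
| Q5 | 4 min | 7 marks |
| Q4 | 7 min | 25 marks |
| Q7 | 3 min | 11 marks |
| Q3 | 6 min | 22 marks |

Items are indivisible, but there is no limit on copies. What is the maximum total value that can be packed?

50 marks

Best value-per-unit is Q7 at 11/3; filling with it alone gives 4×11 = 44.
Optimal mix: 2×Q4 → time 14, value 50.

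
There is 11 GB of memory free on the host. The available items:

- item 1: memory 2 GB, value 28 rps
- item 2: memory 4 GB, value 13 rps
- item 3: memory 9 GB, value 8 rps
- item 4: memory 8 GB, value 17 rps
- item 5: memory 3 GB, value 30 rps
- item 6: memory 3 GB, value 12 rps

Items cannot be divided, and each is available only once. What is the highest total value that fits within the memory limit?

Check high-value combinations within 11 GB:
- item 1+item 2+item 5: memory 2+4+3=9, value 28+13+30=71
- item 1+item 5+item 6: memory 2+3+3=8, value 28+30+12=70
- item 1+item 5: memory 2+3=5, value 28+30=58
Best: 71 rps.

71 rps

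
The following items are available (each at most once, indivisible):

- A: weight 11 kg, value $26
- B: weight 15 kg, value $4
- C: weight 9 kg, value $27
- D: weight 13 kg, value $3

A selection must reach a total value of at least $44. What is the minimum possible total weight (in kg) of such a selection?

20

Subsets with value ≥ 44, sorted by total weight:
- A+C: weight 20, value 53
- A+C+D: weight 33, value 56
- A+B+C: weight 35, value 57
- A+B+C+D: weight 48, value 60
Minimum weight: 20 kg.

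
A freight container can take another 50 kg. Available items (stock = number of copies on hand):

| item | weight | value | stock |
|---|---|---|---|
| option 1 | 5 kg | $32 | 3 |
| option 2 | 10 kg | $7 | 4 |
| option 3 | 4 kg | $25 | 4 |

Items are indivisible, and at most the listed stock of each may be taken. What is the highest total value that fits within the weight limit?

$203

Top feasible selections:
- 3×option 1 + 1×option 2 + 4×option 3: weight 41, value 203
- 3×option 1 + 4×option 3: weight 31, value 196
Best: $203.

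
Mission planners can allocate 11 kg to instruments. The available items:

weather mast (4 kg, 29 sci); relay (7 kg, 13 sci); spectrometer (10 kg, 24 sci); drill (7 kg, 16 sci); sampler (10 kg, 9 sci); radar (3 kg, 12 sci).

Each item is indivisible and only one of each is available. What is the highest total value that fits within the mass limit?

45 sci

Check high-value combinations within 11 kg:
- weather mast+drill: mass 4+7=11, value 29+16=45
- weather mast+relay: mass 4+7=11, value 29+13=42
- weather mast+radar: mass 4+3=7, value 29+12=41
- weather mast: mass 4, value 29
- drill+radar: mass 7+3=10, value 16+12=28
Best: 45 sci.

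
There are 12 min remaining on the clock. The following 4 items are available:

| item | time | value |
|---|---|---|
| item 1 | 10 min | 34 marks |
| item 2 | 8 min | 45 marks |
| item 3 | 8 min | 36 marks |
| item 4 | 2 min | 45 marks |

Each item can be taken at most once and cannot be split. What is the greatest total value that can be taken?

Check high-value combinations within 12 min:
- item 2+item 4: time 8+2=10, value 45+45=90
- item 3+item 4: time 8+2=10, value 36+45=81
- item 1+item 4: time 10+2=12, value 34+45=79
- item 4: time 2, value 45
- item 2: time 8, value 45
Best: 90 marks.

90 marks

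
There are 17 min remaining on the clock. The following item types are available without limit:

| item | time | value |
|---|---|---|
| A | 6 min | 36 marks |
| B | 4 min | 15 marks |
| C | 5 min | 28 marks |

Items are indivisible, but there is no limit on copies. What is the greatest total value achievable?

Best value-per-unit is A at 36/6; filling with it alone gives 2×36 = 72.
Optimal mix: 2×A + 1×C → time 17, value 100.

100 marks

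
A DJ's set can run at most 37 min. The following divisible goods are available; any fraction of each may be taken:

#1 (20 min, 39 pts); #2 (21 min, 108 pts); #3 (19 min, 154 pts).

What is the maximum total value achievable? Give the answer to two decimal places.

Take in order of value per unit:
- #3 (154/19 per unit): all 19 → value 154, running total 154.00
- #2 (108/21 per unit): 18 of 21 → value 18×108/21 = 92.5714, running total 246.57
Total 246.57.

246.57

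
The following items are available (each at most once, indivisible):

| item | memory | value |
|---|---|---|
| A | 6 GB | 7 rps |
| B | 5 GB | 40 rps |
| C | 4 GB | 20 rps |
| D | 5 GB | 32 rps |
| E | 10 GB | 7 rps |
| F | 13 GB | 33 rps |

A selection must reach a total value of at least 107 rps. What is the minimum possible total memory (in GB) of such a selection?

27

Subsets with value ≥ 107, sorted by total memory:
- B+C+D+F: memory 27, value 125
- A+B+D+F: memory 29, value 112
Minimum memory: 27 GB.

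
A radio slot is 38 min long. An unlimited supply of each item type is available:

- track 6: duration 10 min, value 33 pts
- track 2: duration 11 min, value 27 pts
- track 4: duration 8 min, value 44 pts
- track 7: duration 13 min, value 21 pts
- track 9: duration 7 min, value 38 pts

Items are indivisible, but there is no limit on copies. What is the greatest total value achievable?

Best value-per-unit is track 4 at 44/8; filling with it alone gives 4×44 = 176.
Optimal mix: 3×track 4 + 2×track 9 → duration 38, value 208.

208 pts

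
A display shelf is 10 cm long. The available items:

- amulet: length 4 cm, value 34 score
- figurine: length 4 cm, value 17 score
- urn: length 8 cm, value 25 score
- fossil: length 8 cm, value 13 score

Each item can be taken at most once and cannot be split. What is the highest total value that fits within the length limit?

51 score

Check high-value combinations within 10 cm:
- amulet+figurine: length 4+4=8, value 34+17=51
- amulet: length 4, value 34
- urn: length 8, value 25
- figurine: length 4, value 17
Best: 51 score.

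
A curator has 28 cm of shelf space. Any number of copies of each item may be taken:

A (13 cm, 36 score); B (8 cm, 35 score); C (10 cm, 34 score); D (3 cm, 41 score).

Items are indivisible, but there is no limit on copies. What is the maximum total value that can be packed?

369 score

Best value-per-unit is D at 41/3, and filling with it alone uses length 9×3=27. No mix of the others beats 9×41 = 369.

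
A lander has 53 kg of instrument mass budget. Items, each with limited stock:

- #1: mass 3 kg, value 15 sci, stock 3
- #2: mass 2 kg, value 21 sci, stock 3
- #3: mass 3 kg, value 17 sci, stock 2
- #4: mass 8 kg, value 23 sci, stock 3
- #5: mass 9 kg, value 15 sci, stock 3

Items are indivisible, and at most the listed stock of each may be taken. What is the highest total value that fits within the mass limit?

Top feasible selections:
- 3×#1 + 3×#2 + 2×#3 + 3×#4: mass 45, value 211
- 2×#1 + 3×#2 + 2×#3 + 3×#4 + 1×#5: mass 51, value 211
- 3×#1 + 3×#2 + 1×#3 + 3×#4 + 1×#5: mass 51, value 209
Best: 211 sci.

211 sci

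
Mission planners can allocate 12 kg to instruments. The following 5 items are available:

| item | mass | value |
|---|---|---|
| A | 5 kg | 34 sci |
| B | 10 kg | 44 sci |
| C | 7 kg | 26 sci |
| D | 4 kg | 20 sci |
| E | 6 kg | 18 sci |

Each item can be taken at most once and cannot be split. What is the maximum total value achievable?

60 sci

Check high-value combinations within 12 kg:
- A+C: mass 5+7=12, value 34+26=60
- A+D: mass 5+4=9, value 34+20=54
- A+E: mass 5+6=11, value 34+18=52
- C+D: mass 7+4=11, value 26+20=46
Best: 60 sci.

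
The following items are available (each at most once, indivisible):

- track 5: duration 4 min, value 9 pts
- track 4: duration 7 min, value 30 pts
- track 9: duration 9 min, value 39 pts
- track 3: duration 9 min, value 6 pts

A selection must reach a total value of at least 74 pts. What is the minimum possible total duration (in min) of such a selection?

20

Subsets with value ≥ 74, sorted by total duration:
- track 5+track 4+track 9: duration 20, value 78
- track 4+track 9+track 3: duration 25, value 75
Minimum duration: 20 min.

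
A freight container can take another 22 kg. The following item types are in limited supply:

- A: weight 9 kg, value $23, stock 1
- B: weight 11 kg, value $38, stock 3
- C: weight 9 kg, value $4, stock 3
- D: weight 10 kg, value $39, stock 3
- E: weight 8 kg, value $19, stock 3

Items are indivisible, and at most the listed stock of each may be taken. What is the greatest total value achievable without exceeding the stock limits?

$78

Top feasible selections:
- 2×D: weight 20, value 78
- 1×B + 1×D: weight 21, value 77
- 2×B: weight 22, value 76
- 1×A + 1×D: weight 19, value 62
Best: $78.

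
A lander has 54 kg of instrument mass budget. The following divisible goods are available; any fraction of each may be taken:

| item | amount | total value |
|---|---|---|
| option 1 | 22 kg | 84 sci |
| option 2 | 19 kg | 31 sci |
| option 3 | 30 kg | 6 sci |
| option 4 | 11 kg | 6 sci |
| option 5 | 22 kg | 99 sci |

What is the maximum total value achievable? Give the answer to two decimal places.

199.32

Take in order of value per unit:
- option 5 (99/22 per unit): all 22 → value 99, running total 99.00
- option 1 (84/22 per unit): all 22 → value 84, running total 183.00
- option 2 (31/19 per unit): 10 of 19 → value 10×31/19 = 16.3158, running total 199.32
Total 199.32.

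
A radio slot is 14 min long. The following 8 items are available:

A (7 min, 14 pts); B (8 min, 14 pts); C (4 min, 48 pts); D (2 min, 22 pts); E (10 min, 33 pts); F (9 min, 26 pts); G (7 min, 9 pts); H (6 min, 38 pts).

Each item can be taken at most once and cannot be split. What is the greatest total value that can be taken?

Check high-value combinations within 14 min:
- C+D+H: duration 4+2+6=12, value 48+22+38=108
- C+H: duration 4+6=10, value 48+38=86
- A+C+D: duration 7+4+2=13, value 14+48+22=84
- B+C+D: duration 8+4+2=14, value 14+48+22=84
Best: 108 pts.

108 pts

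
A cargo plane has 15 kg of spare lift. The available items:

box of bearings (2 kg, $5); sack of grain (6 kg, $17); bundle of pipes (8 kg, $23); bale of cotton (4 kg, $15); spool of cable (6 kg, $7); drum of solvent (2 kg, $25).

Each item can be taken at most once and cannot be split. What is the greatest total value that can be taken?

Check high-value combinations within 15 kg:
- bundle of pipes+bale of cotton+drum of solvent: weight 8+4+2=14, value 23+15+25=63
- box of bearings+sack of grain+bale of cotton+drum of solvent: weight 2+6+4+2=14, value 5+17+15+25=62
- sack of grain+bale of cotton+drum of solvent: weight 6+4+2=12, value 17+15+25=57
- box of bearings+bundle of pipes+drum of solvent: weight 2+8+2=12, value 5+23+25=53
Best: $63.

$63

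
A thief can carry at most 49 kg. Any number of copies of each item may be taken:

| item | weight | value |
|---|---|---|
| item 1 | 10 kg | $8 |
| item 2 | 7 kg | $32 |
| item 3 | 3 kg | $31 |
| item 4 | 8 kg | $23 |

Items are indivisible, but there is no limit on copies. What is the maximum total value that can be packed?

$496

Best value-per-unit is item 3 at 31/3, and filling with it alone uses weight 16×3=48. No mix of the others beats 16×31 = 496.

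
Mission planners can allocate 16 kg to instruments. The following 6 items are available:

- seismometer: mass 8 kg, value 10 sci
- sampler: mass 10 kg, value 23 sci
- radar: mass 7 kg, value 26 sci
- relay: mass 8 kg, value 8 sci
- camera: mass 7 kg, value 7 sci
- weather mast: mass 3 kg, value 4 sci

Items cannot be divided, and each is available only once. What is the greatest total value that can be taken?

This is a 0/1 knapsack; check combinations near the capacity.
- seismometer+radar: mass 8+7=15, value 10+26=36
- radar+relay: mass 7+8=15, value 26+8=34
- radar+camera: mass 7+7=14, value 26+7=33
Best: 36 sci.

36 sci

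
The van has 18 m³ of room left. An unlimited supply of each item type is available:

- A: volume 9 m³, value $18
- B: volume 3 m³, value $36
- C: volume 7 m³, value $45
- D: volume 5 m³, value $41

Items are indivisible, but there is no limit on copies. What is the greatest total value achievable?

Best value-per-unit is B at 36/3, and filling with it alone uses volume 6×3=18. No mix of the others beats 6×36 = 216.

$216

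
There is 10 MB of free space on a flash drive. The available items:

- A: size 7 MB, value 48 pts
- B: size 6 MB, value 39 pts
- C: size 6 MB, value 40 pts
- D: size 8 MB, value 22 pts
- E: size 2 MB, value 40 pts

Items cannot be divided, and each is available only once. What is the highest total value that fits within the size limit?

88 pts

Check high-value combinations within 10 MB:
- A+E: size 7+2=9, value 48+40=88
- C+E: size 6+2=8, value 40+40=80
- B+E: size 6+2=8, value 39+40=79
Best: 88 pts.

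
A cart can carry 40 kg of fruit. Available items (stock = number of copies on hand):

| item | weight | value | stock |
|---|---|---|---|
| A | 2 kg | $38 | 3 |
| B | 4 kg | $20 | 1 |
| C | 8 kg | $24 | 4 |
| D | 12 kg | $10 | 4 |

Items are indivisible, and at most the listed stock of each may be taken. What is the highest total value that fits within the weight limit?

$210

Best selections within weight 40 and stock limits:
- 3×A + 4×C: weight 38, value 210
- 3×A + 1×B + 3×C: weight 34, value 206
- 3×A + 1×B + 2×C + 1×D: weight 38, value 192
Best: $210.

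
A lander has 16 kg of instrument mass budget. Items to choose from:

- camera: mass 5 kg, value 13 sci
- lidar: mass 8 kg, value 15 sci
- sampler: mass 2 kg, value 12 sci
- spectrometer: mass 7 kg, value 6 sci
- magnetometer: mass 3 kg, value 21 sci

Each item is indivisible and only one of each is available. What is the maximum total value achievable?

49 sci

This is a 0/1 knapsack; check combinations near the capacity.
- camera+lidar+magnetometer: mass 5+8+3=16, value 13+15+21=49
- lidar+sampler+magnetometer: mass 8+2+3=13, value 15+12+21=48
- camera+sampler+magnetometer: mass 5+2+3=10, value 13+12+21=46
- camera+lidar+sampler: mass 5+8+2=15, value 13+15+12=40
Best: 49 sci.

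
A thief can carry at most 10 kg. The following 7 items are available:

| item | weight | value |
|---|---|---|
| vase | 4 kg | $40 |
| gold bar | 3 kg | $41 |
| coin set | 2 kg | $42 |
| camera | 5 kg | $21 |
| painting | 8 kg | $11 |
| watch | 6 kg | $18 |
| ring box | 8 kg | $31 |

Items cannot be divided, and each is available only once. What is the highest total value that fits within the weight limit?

Check high-value combinations within 10 kg:
- vase+gold bar+coin set: weight 4+3+2=9, value 40+41+42=123
- gold bar+coin set+camera: weight 3+2+5=10, value 41+42+21=104
- gold bar+coin set: weight 3+2=5, value 41+42=83
- vase+coin set: weight 4+2=6, value 40+42=82
Best: $123.

$123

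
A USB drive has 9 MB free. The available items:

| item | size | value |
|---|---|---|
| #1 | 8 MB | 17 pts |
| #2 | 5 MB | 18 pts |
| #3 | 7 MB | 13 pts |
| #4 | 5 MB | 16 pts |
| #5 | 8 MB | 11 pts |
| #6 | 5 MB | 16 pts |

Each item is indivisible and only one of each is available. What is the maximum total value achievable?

Check high-value combinations within 9 MB:
- #2: size 5, value 18
- #1: size 8, value 17
- #4: size 5, value 16
- #6: size 5, value 16
- #3: size 7, value 13
Best: 18 pts.

18 pts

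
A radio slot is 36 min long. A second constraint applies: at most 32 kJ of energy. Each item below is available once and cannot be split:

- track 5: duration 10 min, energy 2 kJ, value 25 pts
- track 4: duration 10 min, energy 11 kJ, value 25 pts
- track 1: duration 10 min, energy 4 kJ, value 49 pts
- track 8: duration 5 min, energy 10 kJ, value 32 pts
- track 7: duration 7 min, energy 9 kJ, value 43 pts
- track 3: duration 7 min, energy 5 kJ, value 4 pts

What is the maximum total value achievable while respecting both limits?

Feasible sets respecting both limits:
- track 5+track 1+track 8+track 7: duration 32, energy 25, value 149
- track 5+track 4+track 1+track 8: duration 35, energy 27, value 131
- track 1+track 8+track 7+track 3: duration 29, energy 28, value 128
Best: 149 pts.

149 pts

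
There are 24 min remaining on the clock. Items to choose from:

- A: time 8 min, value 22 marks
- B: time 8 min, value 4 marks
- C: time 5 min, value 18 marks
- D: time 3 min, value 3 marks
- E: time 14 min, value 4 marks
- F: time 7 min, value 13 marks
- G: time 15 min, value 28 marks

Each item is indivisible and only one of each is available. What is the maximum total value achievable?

Check high-value combinations within 24 min:
- A+C+D+F: time 8+5+3+7=23, value 22+18+3+13=56
- A+C+F: time 8+5+7=20, value 22+18+13=53
- A+G: time 8+15=23, value 22+28=50
Best: 56 marks.

56 marks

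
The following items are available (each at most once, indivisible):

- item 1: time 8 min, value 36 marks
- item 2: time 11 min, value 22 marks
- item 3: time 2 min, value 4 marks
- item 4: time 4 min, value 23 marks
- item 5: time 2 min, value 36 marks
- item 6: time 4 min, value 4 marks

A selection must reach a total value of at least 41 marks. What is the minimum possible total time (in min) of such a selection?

6

Subsets with value ≥ 41, sorted by total time:
- item 4+item 5: time 6, value 59
- item 3+item 4+item 5: time 8, value 63
- item 3+item 5+item 6: time 8, value 44
Minimum time: 6 min.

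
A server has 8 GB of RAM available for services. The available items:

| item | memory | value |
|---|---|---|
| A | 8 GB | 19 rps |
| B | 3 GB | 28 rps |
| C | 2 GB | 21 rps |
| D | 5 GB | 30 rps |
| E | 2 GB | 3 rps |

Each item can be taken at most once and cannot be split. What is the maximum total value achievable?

Check high-value combinations within 8 GB:
- B+D: memory 3+5=8, value 28+30=58
- B+C+E: memory 3+2+2=7, value 28+21+3=52
- C+D: memory 2+5=7, value 21+30=51
- B+C: memory 3+2=5, value 28+21=49
Best: 58 rps.

58 rps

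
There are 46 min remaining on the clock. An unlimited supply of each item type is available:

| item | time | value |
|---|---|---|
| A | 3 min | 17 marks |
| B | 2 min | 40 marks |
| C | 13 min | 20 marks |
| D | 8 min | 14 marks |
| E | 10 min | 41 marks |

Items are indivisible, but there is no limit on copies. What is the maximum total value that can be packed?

920 marks

Best value-per-unit is B at 40/2, and filling with it alone uses time 23×2=46. No mix of the others beats 23×40 = 920.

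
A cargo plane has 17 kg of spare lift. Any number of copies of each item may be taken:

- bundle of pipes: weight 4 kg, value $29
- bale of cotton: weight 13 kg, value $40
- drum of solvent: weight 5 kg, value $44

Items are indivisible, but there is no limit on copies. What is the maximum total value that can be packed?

$132

Best value-per-unit is drum of solvent at 44/5, and filling with it alone uses weight 3×5=15. No mix of the others beats 3×44 = 132.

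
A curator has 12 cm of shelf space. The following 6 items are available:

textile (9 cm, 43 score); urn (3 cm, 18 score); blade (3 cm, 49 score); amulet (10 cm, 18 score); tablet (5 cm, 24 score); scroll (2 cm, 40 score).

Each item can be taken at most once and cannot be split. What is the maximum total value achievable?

113 score

Check high-value combinations within 12 cm:
- blade+tablet+scroll: length 3+5+2=10, value 49+24+40=113
- urn+blade+scroll: length 3+3+2=8, value 18+49+40=107
- textile+blade: length 9+3=12, value 43+49=92
- urn+blade+tablet: length 3+3+5=11, value 18+49+24=91
Best: 113 score.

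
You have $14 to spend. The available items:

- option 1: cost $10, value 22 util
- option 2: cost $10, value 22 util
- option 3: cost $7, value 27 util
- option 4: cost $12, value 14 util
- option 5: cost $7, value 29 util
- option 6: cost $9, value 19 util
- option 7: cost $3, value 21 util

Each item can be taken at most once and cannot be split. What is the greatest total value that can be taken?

56 util

This is a 0/1 knapsack; check combinations near the capacity.
- option 3+option 5: cost 7+7=14, value 27+29=56
- option 5+option 7: cost 7+3=10, value 29+21=50
- option 3+option 7: cost 7+3=10, value 27+21=48
- option 1+option 7: cost 10+3=13, value 22+21=43
- option 2+option 7: cost 10+3=13, value 22+21=43
Best: 56 util.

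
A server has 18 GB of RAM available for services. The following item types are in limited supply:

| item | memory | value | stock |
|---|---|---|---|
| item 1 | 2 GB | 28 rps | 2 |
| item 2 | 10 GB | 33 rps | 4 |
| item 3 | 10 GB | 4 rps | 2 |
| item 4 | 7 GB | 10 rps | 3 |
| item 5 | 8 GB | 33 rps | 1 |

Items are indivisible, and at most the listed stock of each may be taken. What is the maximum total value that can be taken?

Top feasible selections:
- 2×item 1 + 1×item 5: memory 12, value 89
- 2×item 1 + 1×item 2: memory 14, value 89
- 2×item 1 + 2×item 4: memory 18, value 76
- 1×item 1 + 1×item 4 + 1×item 5: memory 17, value 71
Best: 89 rps.

89 rps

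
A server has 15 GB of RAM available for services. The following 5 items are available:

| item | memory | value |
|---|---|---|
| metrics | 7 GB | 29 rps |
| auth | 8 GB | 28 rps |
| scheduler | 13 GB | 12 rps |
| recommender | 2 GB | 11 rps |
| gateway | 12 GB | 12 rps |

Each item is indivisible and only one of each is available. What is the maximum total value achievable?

57 rps

Check high-value combinations within 15 GB:
- metrics+auth: memory 7+8=15, value 29+28=57
- metrics+recommender: memory 7+2=9, value 29+11=40
- auth+recommender: memory 8+2=10, value 28+11=39
Best: 57 rps.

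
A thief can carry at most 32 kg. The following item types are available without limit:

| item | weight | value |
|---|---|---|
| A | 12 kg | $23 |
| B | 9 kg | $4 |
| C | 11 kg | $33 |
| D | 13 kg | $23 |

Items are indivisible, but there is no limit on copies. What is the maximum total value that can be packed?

Best value-per-unit is C at 33/11; filling with it alone gives 2×33 = 66.
Optimal mix: 1×B + 2×C → weight 31, value 70.

$70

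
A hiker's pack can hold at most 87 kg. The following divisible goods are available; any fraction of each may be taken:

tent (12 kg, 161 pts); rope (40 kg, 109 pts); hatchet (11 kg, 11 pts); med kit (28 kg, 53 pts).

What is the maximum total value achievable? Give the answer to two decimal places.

Take in order of value per unit:
- tent (161/12 per unit): all 12 → value 161, running total 161.00
- rope (109/40 per unit): all 40 → value 109, running total 270.00
- med kit (53/28 per unit): all 28 → value 53, running total 323.00
- hatchet (11/11 per unit): 7 of 11 → value 7×11/11 = 7.0000, running total 330.00
Total 330.00.

330.00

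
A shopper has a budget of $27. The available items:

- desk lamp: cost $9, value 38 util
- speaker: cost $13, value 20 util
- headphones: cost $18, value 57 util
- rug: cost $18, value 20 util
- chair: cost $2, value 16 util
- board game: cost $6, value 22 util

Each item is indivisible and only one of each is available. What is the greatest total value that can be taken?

Check high-value combinations within $27:
- headphones+chair+board game: cost 18+2+6=26, value 57+16+22=95
- desk lamp+headphones: cost 9+18=27, value 38+57=95
- headphones+board game: cost 18+6=24, value 57+22=79
- desk lamp+chair+board game: cost 9+2+6=17, value 38+16+22=76
- desk lamp+speaker+chair: cost 9+13+2=24, value 38+20+16=74
Best: 95 util.

95 util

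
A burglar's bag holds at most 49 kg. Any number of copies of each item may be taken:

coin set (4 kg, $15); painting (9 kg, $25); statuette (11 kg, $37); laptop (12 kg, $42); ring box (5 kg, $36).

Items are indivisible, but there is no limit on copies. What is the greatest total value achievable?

$339

Best value-per-unit is ring box at 36/5; filling with it alone gives 9×36 = 324.
Optimal mix: 1×coin set + 9×ring box → weight 49, value 339.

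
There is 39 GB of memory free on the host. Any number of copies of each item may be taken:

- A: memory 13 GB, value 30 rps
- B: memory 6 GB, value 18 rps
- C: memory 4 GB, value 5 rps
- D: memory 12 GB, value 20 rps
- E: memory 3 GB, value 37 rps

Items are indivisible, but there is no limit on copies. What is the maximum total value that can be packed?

481 rps

Best value-per-unit is E at 37/3, and filling with it alone uses memory 13×3=39. No mix of the others beats 13×37 = 481.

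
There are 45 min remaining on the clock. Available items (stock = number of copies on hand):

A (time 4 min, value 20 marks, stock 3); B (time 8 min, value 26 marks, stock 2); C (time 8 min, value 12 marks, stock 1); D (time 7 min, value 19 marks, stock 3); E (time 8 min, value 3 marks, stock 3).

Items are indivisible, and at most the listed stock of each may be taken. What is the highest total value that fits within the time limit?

Best selections within time 45 and stock limits:
- 3×A + 2×B + 2×D: time 42, value 150
- 2×A + 2×B + 3×D: time 45, value 149
- 3×A + 1×B + 3×D: time 41, value 143
Best: 150 marks.

150 marks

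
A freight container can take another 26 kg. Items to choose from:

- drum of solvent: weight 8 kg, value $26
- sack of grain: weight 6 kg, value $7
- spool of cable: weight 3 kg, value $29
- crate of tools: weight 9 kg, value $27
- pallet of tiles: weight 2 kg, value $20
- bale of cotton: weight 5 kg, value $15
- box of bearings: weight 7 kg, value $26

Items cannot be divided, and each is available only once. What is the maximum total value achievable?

Check high-value combinations within 26 kg:
- spool of cable+crate of tools+pallet of tiles+bale of cotton+box of bearings: weight 3+9+2+5+7=26, value 29+27+20+15+26=117
- drum of solvent+spool of cable+pallet of tiles+bale of cotton+box of bearings: weight 8+3+2+5+7=25, value 26+29+20+15+26=116
- drum of solvent+sack of grain+spool of cable+pallet of tiles+box of bearings: weight 8+6+3+2+7=26, value 26+7+29+20+26=108
Best: $117.

$117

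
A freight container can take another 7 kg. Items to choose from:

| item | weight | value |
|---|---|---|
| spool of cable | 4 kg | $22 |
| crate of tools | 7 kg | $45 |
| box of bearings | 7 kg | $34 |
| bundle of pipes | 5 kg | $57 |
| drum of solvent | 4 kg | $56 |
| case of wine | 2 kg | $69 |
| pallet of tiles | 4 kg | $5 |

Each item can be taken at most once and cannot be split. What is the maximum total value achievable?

Check high-value combinations within 7 kg:
- bundle of pipes+case of wine: weight 5+2=7, value 57+69=126
- drum of solvent+case of wine: weight 4+2=6, value 56+69=125
- spool of cable+case of wine: weight 4+2=6, value 22+69=91
- case of wine+pallet of tiles: weight 2+4=6, value 69+5=74
- case of wine: weight 2, value 69
Best: $126.

$126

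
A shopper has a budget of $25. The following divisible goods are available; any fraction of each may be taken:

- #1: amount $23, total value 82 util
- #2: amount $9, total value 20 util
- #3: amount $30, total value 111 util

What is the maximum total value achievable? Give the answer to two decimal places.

Take in order of value per unit:
- #3 (111/30 per unit): 25 of 30 → value 25×111/30 = 92.5000, running total 92.50
Total 92.50.

92.50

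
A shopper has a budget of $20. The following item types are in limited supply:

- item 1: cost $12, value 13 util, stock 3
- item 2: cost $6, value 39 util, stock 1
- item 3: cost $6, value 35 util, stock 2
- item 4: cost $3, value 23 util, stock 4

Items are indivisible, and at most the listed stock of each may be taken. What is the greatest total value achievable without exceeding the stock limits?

131 util

Best selections within cost 20 and stock limits:
- 1×item 2 + 4×item 4: cost 18, value 131
- 1×item 3 + 4×item 4: cost 18, value 127
- 1×item 2 + 1×item 3 + 2×item 4: cost 18, value 120
- 2×item 3 + 2×item 4: cost 18, value 116
Best: 131 util.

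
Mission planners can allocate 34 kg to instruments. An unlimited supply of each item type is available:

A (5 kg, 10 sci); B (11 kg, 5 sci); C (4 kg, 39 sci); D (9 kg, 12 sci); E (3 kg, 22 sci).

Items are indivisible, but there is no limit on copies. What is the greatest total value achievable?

Best value-per-unit is C at 39/4; filling with it alone gives 8×39 = 312.
Optimal mix: 7×C + 2×E → mass 34, value 317.

317 sci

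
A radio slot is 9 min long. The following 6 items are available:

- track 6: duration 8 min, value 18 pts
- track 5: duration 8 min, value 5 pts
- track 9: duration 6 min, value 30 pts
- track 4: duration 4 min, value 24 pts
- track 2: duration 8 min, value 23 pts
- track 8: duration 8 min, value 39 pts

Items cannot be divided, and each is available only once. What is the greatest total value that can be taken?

Check high-value combinations within 9 min:
- track 8: duration 8, value 39
- track 9: duration 6, value 30
- track 4: duration 4, value 24
Best: 39 pts.

39 pts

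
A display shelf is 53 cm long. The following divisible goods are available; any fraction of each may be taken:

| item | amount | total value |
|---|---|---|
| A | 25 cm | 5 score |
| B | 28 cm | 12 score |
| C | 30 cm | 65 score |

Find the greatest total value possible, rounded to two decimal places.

Take in order of value per unit:
- C (65/30 per unit): all 30 → value 65, running total 65.00
- B (12/28 per unit): 23 of 28 → value 23×12/28 = 9.8571, running total 74.86
Total 74.86.

74.86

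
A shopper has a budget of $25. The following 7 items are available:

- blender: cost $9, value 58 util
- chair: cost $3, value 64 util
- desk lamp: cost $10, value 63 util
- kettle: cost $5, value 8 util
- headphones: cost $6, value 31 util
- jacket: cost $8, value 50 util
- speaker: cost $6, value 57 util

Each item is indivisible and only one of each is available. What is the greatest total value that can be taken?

215 util

Check high-value combinations within $25:
- chair+desk lamp+headphones+speaker: cost 3+10+6+6=25, value 64+63+31+57=215
- blender+chair+headphones+speaker: cost 9+3+6+6=24, value 58+64+31+57=210
- chair+headphones+jacket+speaker: cost 3+6+8+6=23, value 64+31+50+57=202
- chair+desk lamp+kettle+speaker: cost 3+10+5+6=24, value 64+63+8+57=192
Best: 215 util.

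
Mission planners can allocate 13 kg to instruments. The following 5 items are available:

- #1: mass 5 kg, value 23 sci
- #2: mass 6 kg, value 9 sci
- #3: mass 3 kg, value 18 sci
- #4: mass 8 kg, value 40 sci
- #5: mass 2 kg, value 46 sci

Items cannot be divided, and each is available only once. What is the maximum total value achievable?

Check high-value combinations within 13 kg:
- #3+#4+#5: mass 3+8+2=13, value 18+40+46=104
- #1+#3+#5: mass 5+3+2=10, value 23+18+46=87
- #4+#5: mass 8+2=10, value 40+46=86
Best: 104 sci.

104 sci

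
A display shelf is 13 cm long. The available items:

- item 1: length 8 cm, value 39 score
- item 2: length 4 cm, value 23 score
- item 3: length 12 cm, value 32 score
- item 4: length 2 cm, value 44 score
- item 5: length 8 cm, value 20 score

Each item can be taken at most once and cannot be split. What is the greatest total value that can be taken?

Check high-value combinations within 13 cm:
- item 1+item 4: length 8+2=10, value 39+44=83
- item 2+item 4: length 4+2=6, value 23+44=67
- item 4+item 5: length 2+8=10, value 44+20=64
Best: 83 score.

83 score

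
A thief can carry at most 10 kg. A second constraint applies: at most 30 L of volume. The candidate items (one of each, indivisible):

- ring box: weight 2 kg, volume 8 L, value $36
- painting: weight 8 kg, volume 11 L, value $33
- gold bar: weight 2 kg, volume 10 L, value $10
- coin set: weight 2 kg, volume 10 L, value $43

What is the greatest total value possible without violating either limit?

$89

Feasible sets respecting both limits:
- ring box+gold bar+coin set: weight 6, volume 28, value 89
- ring box+coin set: weight 4, volume 18, value 79
- painting+coin set: weight 10, volume 21, value 76
Best: $89.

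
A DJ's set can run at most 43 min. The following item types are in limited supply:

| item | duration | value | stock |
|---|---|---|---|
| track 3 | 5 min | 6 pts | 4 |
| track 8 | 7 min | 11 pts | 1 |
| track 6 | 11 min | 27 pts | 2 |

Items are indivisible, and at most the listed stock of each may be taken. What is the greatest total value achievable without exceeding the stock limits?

Best selections within duration 43 and stock limits:
- 4×track 3 + 2×track 6: duration 42, value 78
- 2×track 3 + 1×track 8 + 2×track 6: duration 39, value 77
- 3×track 3 + 2×track 6: duration 37, value 72
- 1×track 3 + 1×track 8 + 2×track 6: duration 34, value 71
Best: 78 pts.

78 pts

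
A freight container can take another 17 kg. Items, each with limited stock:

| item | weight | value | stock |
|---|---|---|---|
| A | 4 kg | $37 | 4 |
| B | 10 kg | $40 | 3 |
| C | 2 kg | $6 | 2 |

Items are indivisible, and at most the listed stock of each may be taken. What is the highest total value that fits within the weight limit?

$148

Top feasible selections:
- 4×A: weight 16, value 148
- 3×A + 2×C: weight 16, value 123
- 3×A + 1×C: weight 14, value 117
Best: $148.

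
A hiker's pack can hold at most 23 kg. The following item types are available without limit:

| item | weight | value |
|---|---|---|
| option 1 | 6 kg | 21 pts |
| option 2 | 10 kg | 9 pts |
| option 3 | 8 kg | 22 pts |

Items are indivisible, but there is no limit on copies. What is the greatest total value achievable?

Best value-per-unit is option 1 at 21/6; filling with it alone gives 3×21 = 63.
Optimal mix: 1×option 1 + 2×option 3 → weight 22, value 65.

65 pts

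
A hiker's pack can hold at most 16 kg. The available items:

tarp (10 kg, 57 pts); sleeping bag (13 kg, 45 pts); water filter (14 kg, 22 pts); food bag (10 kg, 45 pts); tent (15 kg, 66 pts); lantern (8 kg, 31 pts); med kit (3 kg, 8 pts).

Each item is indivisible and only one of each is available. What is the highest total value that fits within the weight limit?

Check high-value combinations within 16 kg:
- tent: weight 15, value 66
- tarp+med kit: weight 10+3=13, value 57+8=65
- tarp: weight 10, value 57
- food bag+med kit: weight 10+3=13, value 45+8=53
- sleeping bag+med kit: weight 13+3=16, value 45+8=53
Best: 66 pts.

66 pts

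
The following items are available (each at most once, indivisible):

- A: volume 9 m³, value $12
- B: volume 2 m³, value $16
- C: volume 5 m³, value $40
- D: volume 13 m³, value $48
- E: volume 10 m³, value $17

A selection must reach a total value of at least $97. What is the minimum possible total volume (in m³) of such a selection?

20

Subsets with value ≥ 97, sorted by total volume:
- B+C+D: volume 20, value 104
- A+C+D: volume 27, value 100
Minimum volume: 20 m³.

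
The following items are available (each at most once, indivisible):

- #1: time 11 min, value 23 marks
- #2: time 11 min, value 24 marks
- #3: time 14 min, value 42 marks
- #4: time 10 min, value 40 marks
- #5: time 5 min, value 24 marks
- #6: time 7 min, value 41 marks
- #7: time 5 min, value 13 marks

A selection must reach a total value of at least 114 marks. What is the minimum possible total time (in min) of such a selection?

Subsets with value ≥ 114, sorted by total time:
- #4+#5+#6+#7: time 27, value 118
- #3+#4+#6: time 31, value 123
- #3+#5+#6+#7: time 31, value 120
- #2+#4+#5+#6: time 33, value 129
Minimum time: 27 min.

27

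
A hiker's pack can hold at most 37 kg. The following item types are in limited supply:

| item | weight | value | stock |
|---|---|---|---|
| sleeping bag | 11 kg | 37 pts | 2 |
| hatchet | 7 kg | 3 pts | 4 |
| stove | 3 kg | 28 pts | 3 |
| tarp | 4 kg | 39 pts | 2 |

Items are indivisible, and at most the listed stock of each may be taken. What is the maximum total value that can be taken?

208 pts

Best selections within weight 37 and stock limits:
- 2×sleeping bag + 2×stove + 2×tarp: weight 36, value 208
- 1×sleeping bag + 1×hatchet + 3×stove + 2×tarp: weight 35, value 202
- 1×sleeping bag + 3×stove + 2×tarp: weight 28, value 199
- 2×sleeping bag + 3×stove + 1×tarp: weight 35, value 197
Best: 208 pts.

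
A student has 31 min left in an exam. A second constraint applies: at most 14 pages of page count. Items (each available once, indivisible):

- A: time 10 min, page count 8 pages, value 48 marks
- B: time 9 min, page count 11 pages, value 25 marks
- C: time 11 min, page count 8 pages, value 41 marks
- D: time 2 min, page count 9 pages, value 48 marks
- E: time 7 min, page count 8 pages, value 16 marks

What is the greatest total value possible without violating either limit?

Feasible sets respecting both limits:
- A: time 10, page count 8, value 48
- D: time 2, page count 9, value 48
- C: time 11, page count 8, value 41
- B: time 9, page count 11, value 25
Best: 48 marks.

48 marks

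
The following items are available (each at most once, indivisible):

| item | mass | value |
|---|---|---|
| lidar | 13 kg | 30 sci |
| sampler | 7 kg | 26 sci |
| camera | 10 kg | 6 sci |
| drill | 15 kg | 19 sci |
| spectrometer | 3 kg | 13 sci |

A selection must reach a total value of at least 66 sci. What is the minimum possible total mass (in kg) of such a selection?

Subsets with value ≥ 66, sorted by total mass:
- lidar+sampler+spectrometer: mass 23, value 69
- lidar+sampler+camera+spectrometer: mass 33, value 75
- lidar+sampler+drill: mass 35, value 75
- lidar+sampler+drill+spectrometer: mass 38, value 88
Minimum mass: 23 kg.

23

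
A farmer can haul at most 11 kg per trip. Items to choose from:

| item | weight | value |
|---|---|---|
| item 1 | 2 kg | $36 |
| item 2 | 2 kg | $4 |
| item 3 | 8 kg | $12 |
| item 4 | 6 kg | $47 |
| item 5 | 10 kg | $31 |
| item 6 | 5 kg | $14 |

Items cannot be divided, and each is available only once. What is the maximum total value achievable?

$87

This is a 0/1 knapsack; check combinations near the capacity.
- item 1+item 2+item 4: weight 2+2+6=10, value 36+4+47=87
- item 1+item 4: weight 2+6=8, value 36+47=83
- item 4+item 6: weight 6+5=11, value 47+14=61
- item 1+item 2+item 6: weight 2+2+5=9, value 36+4+14=54
- item 2+item 4: weight 2+6=8, value 4+47=51
Best: $87.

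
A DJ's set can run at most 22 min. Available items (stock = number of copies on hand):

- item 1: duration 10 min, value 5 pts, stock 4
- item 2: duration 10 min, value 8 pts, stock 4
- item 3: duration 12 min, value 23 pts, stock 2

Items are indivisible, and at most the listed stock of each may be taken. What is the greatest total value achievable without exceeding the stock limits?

Top feasible selections:
- 1×item 2 + 1×item 3: duration 22, value 31
- 1×item 1 + 1×item 3: duration 22, value 28
Best: 31 pts.

31 pts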